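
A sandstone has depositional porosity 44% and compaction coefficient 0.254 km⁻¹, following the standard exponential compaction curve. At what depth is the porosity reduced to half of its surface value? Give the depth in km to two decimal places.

phi/phi₀ = 1/2 ⇒ exp(−k·z) = 1/2 ⇒ z = ln(2) / k
z = 0.6931 / 0.254 = 2.729 km

2.73 km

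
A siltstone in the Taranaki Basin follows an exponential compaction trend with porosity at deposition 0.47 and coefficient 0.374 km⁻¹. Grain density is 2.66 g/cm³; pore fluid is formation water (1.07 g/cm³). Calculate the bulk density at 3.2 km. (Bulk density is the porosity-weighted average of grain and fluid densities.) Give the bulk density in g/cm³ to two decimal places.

Porosity at depth: n = 0.47·exp(−0.374×3.2) = 0.47×0.3022 = 0.1420
Bulk density: ρ_b = (1−n)ρ_g + n·ρ_f = 0.8580×2.66 + 0.1420×1.07
       = 2.282 + 0.152 = 2.434 g/cm³

2.43 g/cm³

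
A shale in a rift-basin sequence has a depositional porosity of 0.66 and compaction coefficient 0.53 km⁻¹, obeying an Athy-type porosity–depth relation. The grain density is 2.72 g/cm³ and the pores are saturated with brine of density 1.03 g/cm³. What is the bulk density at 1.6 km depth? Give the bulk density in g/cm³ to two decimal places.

2.24 g/cm³

Porosity at depth: phi = 0.66·exp(−0.53×1.6) = 0.66×0.4283 = 0.2827
Bulk density: ρ_b = (1−phi)ρ_g + phi·ρ_f = 0.7173×2.72 + 0.2827×1.03
       = 1.951 + 0.291 = 2.242 g/cm³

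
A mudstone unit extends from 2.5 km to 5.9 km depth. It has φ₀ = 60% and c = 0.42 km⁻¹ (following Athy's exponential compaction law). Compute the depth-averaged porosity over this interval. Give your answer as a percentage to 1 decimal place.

11.2%

⟨φ⟩ = (1/(Z₂−Z₁)) ∫ φ₀ e^(−cZ) dZ = φ₀·(e^(−c·Z₁) − e^(−c·Z₂)) / (c·(Z₂−Z₁))
e^(−0.42×2.5) = 0.3499; e^(−0.42×5.9) = 0.0839
⟨φ⟩ = 0.6 × (0.3499 − 0.0839) / (0.42 × 3.4) = 0.6 × 0.1863 = 0.1118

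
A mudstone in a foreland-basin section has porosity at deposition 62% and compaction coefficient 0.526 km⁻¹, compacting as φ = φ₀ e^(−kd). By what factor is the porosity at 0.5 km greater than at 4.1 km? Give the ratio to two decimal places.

6.64

φ(d₁)/φ(d₂) = e^(−k·d₁)/e^(−k·d₂) = e^{k(d₂−d₁)}
= exp(0.526 × 3.6) = exp(1.894) = 6.6432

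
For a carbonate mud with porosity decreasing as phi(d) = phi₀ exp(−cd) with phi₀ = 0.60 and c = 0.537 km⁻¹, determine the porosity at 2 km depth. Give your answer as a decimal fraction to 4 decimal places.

phi = phi₀·exp(−c·d) = 0.6 × exp(−0.537 × 2) = 0.6 × exp(−1.074)
  = 0.6 × 0.3416 = 0.2050

0.2050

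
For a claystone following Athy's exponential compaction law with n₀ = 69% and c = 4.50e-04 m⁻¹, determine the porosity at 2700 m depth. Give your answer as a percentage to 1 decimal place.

Working in km (1 km = 1000 m; c in km⁻¹ = c in m⁻¹ × 1000):
n = n₀·exp(−c·d) = 0.69 × exp(−0.45 × 2.7) = 0.69 × exp(−1.215)
  = 0.69 × 0.2967 = 0.2047

20.5%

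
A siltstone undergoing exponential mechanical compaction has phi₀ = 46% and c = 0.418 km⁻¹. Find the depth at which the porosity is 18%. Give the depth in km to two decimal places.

Invert Athy's law: z = ln(phi₀/phi) / c
z = ln(0.46/0.18) / 0.418 = ln(2.556) / 0.418 = 0.9383 / 0.418 = 2.245 km

2.24 km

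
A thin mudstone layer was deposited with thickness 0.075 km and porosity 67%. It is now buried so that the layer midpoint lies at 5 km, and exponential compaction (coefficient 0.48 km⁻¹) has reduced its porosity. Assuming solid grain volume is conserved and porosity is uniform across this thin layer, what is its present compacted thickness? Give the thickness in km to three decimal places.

0.026 km

Porosity at 5 km: phi = 0.67·exp(−0.48×5) = 0.0608
Solid-volume conservation: h(1−phi) = h₀(1−phi₀) ⇒ h = h₀·(1−phi₀)/(1−phi)
h = 0.075 × (1 − 0.67)/(1 − 0.0608) = 0.075 × 0.3514 = 0.0264 km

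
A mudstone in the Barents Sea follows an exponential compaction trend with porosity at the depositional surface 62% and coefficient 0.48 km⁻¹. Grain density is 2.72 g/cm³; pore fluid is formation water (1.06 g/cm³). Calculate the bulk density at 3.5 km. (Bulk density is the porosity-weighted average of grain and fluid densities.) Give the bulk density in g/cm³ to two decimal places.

Porosity at depth: n = 0.62·exp(−0.48×3.5) = 0.62×0.1864 = 0.1156
Bulk density: ρ_b = (1−n)ρ_g + n·ρ_f = 0.8844×2.72 + 0.1156×1.06
       = 2.406 + 0.122 = 2.528 g/cm³

2.53 g/cm³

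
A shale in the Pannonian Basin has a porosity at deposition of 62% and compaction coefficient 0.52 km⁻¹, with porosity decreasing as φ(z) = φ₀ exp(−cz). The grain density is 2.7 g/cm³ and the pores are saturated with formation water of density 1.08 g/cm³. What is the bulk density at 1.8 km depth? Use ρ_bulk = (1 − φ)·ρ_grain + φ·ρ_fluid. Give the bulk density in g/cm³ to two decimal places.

2.31 g/cm³

Porosity at depth: φ = 0.62·exp(−0.52×1.8) = 0.62×0.3922 = 0.2432
Bulk density: ρ_b = (1−φ)ρ_g + φ·ρ_f = 0.7568×2.7 + 0.2432×1.08
       = 2.043 + 0.263 = 2.306 g/cm³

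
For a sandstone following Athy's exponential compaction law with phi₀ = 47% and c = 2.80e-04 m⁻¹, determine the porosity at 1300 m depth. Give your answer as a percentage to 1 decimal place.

32.7%

Working in km (1 km = 1000 m; c in km⁻¹ = c in m⁻¹ × 1000):
phi = phi₀·exp(−c·d) = 0.47 × exp(−0.28 × 1.3) = 0.47 × exp(−0.364)
  = 0.47 × 0.6949 = 0.3266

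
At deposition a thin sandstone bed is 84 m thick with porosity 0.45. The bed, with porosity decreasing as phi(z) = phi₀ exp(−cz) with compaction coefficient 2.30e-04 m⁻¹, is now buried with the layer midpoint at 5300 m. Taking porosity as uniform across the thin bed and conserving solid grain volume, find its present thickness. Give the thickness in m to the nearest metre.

Working in km (1 km = 1000 m; c in km⁻¹ = c in m⁻¹ × 1000):
Porosity at 5.3 km: phi = 0.45·exp(−0.23×5.3) = 0.1330
Solid-volume conservation: h(1−phi) = h₀(1−phi₀) ⇒ h = h₀·(1−phi₀)/(1−phi)
h = 0.084 × (1 − 0.45)/(1 − 0.1330) = 0.084 × 0.6344 = 0.0533 km

53 m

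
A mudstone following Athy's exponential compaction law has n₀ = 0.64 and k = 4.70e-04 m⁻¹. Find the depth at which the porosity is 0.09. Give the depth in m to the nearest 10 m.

Working in km (1 km = 1000 m; k in km⁻¹ = k in m⁻¹ × 1000):
Invert Athy's law: z = ln(n₀/n) / k
z = ln(0.64/0.09) / 0.47 = ln(7.111) / 0.47 = 1.9617 / 0.47 = 4.174 km

4170 m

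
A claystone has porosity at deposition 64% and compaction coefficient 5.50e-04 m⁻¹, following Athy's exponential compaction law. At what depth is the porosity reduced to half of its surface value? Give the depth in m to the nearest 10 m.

Working in km (1 km = 1000 m; β in km⁻¹ = β in m⁻¹ × 1000):
φ/φ₀ = 1/2 ⇒ exp(−β·z) = 1/2 ⇒ z = ln(2) / β
z = 0.6931 / 0.55 = 1.260 km

1260 m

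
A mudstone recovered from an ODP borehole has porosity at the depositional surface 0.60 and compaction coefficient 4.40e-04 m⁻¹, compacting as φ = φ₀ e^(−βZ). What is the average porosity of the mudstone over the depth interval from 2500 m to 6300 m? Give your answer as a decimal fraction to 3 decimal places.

0.097

Working in km (1 km = 1000 m; β in km⁻¹ = β in m⁻¹ × 1000):
⟨φ⟩ = (1/(Z₂−Z₁)) ∫ φ₀ e^(−βZ) dZ = φ₀·(e^(−β·Z₁) − e^(−β·Z₂)) / (β·(Z₂−Z₁))
e^(−0.44×2.5) = 0.3329; e^(−0.44×6.3) = 0.0625
⟨φ⟩ = 0.6 × (0.3329 − 0.0625) / (0.44 × 3.8) = 0.6 × 0.1617 = 0.0970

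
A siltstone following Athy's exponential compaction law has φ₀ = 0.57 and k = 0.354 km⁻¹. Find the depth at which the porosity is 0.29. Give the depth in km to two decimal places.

1.91 km

Invert Athy's law: Z = ln(φ₀/φ) / k
Z = ln(0.57/0.29) / 0.354 = ln(1.966) / 0.354 = 0.6758 / 0.354 = 1.909 km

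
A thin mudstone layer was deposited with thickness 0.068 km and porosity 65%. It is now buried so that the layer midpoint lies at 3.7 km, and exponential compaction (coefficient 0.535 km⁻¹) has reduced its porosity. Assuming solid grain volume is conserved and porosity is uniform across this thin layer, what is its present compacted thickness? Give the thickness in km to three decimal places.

Porosity at 3.7 km: phi = 0.65·exp(−0.535×3.7) = 0.0898
Solid-volume conservation: h(1−phi) = h₀(1−phi₀) ⇒ h = h₀·(1−phi₀)/(1−phi)
h = 0.068 × (1 − 0.65)/(1 − 0.0898) = 0.068 × 0.3845 = 0.0261 km

0.026 km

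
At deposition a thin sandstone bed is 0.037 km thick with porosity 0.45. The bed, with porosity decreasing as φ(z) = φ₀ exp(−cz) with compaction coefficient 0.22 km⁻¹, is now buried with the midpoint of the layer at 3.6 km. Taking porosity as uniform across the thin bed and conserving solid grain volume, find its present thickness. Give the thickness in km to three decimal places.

0.026 km

Porosity at 3.6 km: φ = 0.45·exp(−0.22×3.6) = 0.2038
Solid-volume conservation: h(1−φ) = h₀(1−φ₀) ⇒ h = h₀·(1−φ₀)/(1−φ)
h = 0.037 × (1 − 0.45)/(1 − 0.2038) = 0.037 × 0.6908 = 0.0256 km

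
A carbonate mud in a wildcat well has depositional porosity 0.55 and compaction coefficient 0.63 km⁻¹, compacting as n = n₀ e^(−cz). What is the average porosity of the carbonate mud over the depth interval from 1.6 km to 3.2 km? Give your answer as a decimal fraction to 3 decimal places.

0.126

⟨n⟩ = (1/(z₂−z₁)) ∫ n₀ e^(−cz) dz = n₀·(e^(−c·z₁) − e^(−c·z₂)) / (c·(z₂−z₁))
e^(−0.63×1.6) = 0.3649; e^(−0.63×3.2) = 0.1332
⟨n⟩ = 0.55 × (0.3649 − 0.1332) / (0.63 × 1.6) = 0.55 × 0.2299 = 0.1265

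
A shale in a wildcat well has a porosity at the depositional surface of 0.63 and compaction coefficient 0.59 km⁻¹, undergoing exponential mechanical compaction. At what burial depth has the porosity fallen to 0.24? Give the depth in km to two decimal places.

1.64 km

Invert Athy's law: d = ln(φ₀/φ) / c
d = ln(0.63/0.24) / 0.59 = ln(2.625) / 0.59 = 0.9651 / 0.59 = 1.636 km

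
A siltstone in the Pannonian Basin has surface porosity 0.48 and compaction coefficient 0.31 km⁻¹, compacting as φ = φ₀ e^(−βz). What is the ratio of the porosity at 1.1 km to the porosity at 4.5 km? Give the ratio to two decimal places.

2.87

φ(z₁)/φ(z₂) = e^(−β·z₁)/e^(−β·z₂) = e^{β(z₂−z₁)}
= exp(0.31 × 3.4) = exp(1.054) = 2.8691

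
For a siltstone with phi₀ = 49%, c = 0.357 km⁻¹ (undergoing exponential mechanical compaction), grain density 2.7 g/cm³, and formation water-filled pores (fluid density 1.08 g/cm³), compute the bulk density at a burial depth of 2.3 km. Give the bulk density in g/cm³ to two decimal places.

2.35 g/cm³

Porosity at depth: phi = 0.49·exp(−0.357×2.3) = 0.49×0.4399 = 0.2156
Bulk density: ρ_b = (1−phi)ρ_g + phi·ρ_f = 0.7844×2.7 + 0.2156×1.08
       = 2.118 + 0.233 = 2.351 g/cm³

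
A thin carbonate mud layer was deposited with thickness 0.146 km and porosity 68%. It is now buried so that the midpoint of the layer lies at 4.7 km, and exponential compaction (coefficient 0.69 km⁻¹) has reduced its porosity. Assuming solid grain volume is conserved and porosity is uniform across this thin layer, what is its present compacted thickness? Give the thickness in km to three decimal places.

Porosity at 4.7 km: n = 0.68·exp(−0.69×4.7) = 0.0266
Solid-volume conservation: h(1−n) = h₀(1−n₀) ⇒ h = h₀·(1−n₀)/(1−n)
h = 0.146 × (1 − 0.68)/(1 − 0.0266) = 0.146 × 0.3287 = 0.0480 km

0.048 km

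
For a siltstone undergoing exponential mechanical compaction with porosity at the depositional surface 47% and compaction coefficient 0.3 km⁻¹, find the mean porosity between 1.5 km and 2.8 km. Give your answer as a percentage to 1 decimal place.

⟨phi⟩ = (1/(d₂−d₁)) ∫ phi₀ e^(−cd) dd = phi₀·(e^(−c·d₁) − e^(−c·d₂)) / (c·(d₂−d₁))
e^(−0.3×1.5) = 0.6376; e^(−0.3×2.8) = 0.4317
⟨phi⟩ = 0.47 × (0.6376 − 0.4317) / (0.3 × 1.3) = 0.47 × 0.5280 = 0.2482

24.8%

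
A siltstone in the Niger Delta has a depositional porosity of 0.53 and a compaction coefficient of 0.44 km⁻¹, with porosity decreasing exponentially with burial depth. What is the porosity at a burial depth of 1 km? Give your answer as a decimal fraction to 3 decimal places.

0.341

n = n₀·exp(−c·d) = 0.53 × exp(−0.44 × 1) = 0.53 × exp(−0.44)
  = 0.53 × 0.6440 = 0.3413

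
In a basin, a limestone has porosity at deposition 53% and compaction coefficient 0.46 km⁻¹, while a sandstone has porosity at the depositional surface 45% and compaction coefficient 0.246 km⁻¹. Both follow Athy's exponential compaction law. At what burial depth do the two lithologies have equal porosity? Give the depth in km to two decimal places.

0.76 km

Set φ₀ₐ e^(−kₐz) = φ₀ᵦ e^(−kᵦz) ⇒ ln(φ₀ₐ/φ₀ᵦ) = (kₐ − kᵦ)·z
z = ln(0.53/0.45) / (0.46 − 0.246) = 0.1636 / 0.214 = 0.765 km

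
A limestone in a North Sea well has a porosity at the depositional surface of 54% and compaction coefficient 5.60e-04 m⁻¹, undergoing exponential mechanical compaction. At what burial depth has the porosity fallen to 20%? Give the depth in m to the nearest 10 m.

Working in km (1 km = 1000 m; β in km⁻¹ = β in m⁻¹ × 1000):
Invert Athy's law: Z = ln(phi₀/phi) / β
Z = ln(0.54/0.2) / 0.56 = ln(2.7) / 0.56 = 0.9933 / 0.56 = 1.774 km

1770 m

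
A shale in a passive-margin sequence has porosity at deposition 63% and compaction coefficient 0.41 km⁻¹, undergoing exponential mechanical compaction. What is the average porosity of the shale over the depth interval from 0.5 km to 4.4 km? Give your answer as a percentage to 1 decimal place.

25.6%

⟨φ⟩ = (1/(z₂−z₁)) ∫ φ₀ e^(−kz) dz = φ₀·(e^(−k·z₁) − e^(−k·z₂)) / (k·(z₂−z₁))
e^(−0.41×0.5) = 0.8146; e^(−0.41×4.4) = 0.1646
⟨φ⟩ = 0.63 × (0.8146 − 0.1646) / (0.41 × 3.9) = 0.63 × 0.4065 = 0.2561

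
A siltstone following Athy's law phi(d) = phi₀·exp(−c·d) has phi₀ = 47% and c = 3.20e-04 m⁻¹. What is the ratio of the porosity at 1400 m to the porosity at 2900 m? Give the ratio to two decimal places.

Working in km (1 km = 1000 m; c in km⁻¹ = c in m⁻¹ × 1000):
phi(d₁)/phi(d₂) = e^(−c·d₁)/e^(−c·d₂) = e^{c(d₂−d₁)}
= exp(0.32 × 1.5) = exp(0.48) = 1.6161

1.62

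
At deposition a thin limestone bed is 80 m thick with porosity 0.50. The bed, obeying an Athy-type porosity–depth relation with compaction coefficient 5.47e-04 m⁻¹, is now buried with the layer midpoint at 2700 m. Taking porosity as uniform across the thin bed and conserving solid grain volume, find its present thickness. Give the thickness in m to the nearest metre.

45 m

Working in km (1 km = 1000 m; c in km⁻¹ = c in m⁻¹ × 1000):
Porosity at 2.7 km: φ = 0.5·exp(−0.547×2.7) = 0.1142
Solid-volume conservation: h(1−φ) = h₀(1−φ₀) ⇒ h = h₀·(1−φ₀)/(1−φ)
h = 0.08 × (1 − 0.5)/(1 − 0.1142) = 0.08 × 0.5644 = 0.0452 km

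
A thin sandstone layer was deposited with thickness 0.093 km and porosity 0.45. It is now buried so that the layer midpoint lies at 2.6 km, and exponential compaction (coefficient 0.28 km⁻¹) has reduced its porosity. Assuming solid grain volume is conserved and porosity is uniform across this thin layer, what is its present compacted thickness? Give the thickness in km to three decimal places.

Porosity at 2.6 km: phi = 0.45·exp(−0.28×2.6) = 0.2173
Solid-volume conservation: h(1−phi) = h₀(1−phi₀) ⇒ h = h₀·(1−phi₀)/(1−phi)
h = 0.093 × (1 − 0.45)/(1 − 0.2173) = 0.093 × 0.7027 = 0.0654 km

0.065 km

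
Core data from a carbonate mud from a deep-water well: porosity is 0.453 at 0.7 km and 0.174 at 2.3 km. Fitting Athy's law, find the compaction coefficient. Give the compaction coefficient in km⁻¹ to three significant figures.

0.598 km⁻¹

Athy: n(Z) = n₀ e^(−cZ) ⇒ n₁/n₂ = e^{c(Z₂−Z₁)} ⇒ c = ln(n₁/n₂)/(Z₂−Z₁)
c = ln(0.453/0.174) / (2.3 − 0.7) = ln(2.603) / 1.6 = 0.9568 / 1.6 = 0.598 km⁻¹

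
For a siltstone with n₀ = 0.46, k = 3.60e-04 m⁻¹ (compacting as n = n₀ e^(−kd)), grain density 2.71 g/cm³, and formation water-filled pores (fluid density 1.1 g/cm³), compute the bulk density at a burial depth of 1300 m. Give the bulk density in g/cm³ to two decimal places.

Working in km (1 km = 1000 m; k in km⁻¹ = k in m⁻¹ × 1000):
Porosity at depth: n = 0.46·exp(−0.36×1.3) = 0.46×0.6263 = 0.2881
Bulk density: ρ_b = (1−n)ρ_g + n·ρ_f = 0.7119×2.71 + 0.2881×1.1
       = 1.929 + 0.317 = 2.246 g/cm³

2.25 g/cm³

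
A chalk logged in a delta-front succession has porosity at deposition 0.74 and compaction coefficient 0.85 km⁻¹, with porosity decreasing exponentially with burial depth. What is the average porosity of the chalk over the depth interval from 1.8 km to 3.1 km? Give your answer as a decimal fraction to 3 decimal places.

0.097

⟨phi⟩ = (1/(Z₂−Z₁)) ∫ phi₀ e^(−cZ) dZ = phi₀·(e^(−c·Z₁) − e^(−c·Z₂)) / (c·(Z₂−Z₁))
e^(−0.85×1.8) = 0.2165; e^(−0.85×3.1) = 0.0717
⟨phi⟩ = 0.74 × (0.2165 − 0.0717) / (0.85 × 1.3) = 0.74 × 0.1311 = 0.0970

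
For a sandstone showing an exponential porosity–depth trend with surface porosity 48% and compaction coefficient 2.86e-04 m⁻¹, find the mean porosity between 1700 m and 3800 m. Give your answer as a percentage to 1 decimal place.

22.2%

Working in km (1 km = 1000 m; c in km⁻¹ = c in m⁻¹ × 1000):
⟨phi⟩ = (1/(Z₂−Z₁)) ∫ phi₀ e^(−cZ) dZ = phi₀·(e^(−c·Z₁) − e^(−c·Z₂)) / (c·(Z₂−Z₁))
e^(−0.286×1.7) = 0.6150; e^(−0.286×3.8) = 0.3373
⟨phi⟩ = 0.48 × (0.6150 − 0.3373) / (0.286 × 2.1) = 0.48 × 0.4623 = 0.2219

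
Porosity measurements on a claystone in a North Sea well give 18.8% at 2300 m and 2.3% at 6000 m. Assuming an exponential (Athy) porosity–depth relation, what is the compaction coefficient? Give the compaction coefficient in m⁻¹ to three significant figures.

0.000568 m⁻¹

Working in km (1 km = 1000 m; c in km⁻¹ = c in m⁻¹ × 1000):
Athy: n(Z) = n₀ e^(−cZ) ⇒ n₁/n₂ = e^{c(Z₂−Z₁)} ⇒ c = ln(n₁/n₂)/(Z₂−Z₁)
c = ln(0.188/0.023) / (6 − 2.3) = ln(8.174) / 3.7 = 2.1009 / 3.7 = 0.5678 km⁻¹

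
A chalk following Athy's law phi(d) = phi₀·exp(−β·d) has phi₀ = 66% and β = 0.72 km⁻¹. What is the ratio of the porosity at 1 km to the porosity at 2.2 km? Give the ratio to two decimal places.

2.37

phi(d₁)/phi(d₂) = e^(−β·d₁)/e^(−β·d₂) = e^{β(d₂−d₁)}
= exp(0.72 × 1.2) = exp(0.864) = 2.3726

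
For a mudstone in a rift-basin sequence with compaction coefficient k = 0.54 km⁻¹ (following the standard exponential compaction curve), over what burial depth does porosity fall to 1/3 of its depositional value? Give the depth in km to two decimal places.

phi/phi₀ = 1/3 ⇒ exp(−k·Z) = 1/3 ⇒ Z = ln(3) / k
Z = 1.0986 / 0.54 = 2.034 km

2.03 km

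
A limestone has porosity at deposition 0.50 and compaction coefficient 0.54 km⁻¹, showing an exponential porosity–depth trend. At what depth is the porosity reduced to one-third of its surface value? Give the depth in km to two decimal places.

n/n₀ = 1/3 ⇒ exp(−k·d) = 1/3 ⇒ d = ln(3) / k
d = 1.0986 / 0.54 = 2.034 km

2.03 km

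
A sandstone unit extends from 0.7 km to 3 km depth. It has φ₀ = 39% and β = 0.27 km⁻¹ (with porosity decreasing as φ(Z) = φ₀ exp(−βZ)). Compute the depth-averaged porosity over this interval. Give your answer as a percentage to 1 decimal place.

24.0%

⟨φ⟩ = (1/(Z₂−Z₁)) ∫ φ₀ e^(−βZ) dZ = φ₀·(e^(−β·Z₁) − e^(−β·Z₂)) / (β·(Z₂−Z₁))
e^(−0.27×0.7) = 0.8278; e^(−0.27×3) = 0.4449
⟨φ⟩ = 0.39 × (0.8278 − 0.4449) / (0.27 × 2.3) = 0.39 × 0.6166 = 0.2405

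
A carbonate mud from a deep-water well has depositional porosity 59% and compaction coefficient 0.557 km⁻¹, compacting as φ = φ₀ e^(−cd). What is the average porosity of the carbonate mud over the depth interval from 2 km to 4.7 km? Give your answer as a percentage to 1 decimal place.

⟨φ⟩ = (1/(d₂−d₁)) ∫ φ₀ e^(−cd) dd = φ₀·(e^(−c·d₁) − e^(−c·d₂)) / (c·(d₂−d₁))
e^(−0.557×2) = 0.3282; e^(−0.557×4.7) = 0.0730
⟨φ⟩ = 0.59 × (0.3282 − 0.0730) / (0.557 × 2.7) = 0.59 × 0.1698 = 0.1002

10.0%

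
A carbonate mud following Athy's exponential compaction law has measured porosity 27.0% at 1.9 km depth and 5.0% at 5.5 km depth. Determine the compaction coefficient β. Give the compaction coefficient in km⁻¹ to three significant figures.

0.468 km⁻¹

Athy: phi(z) = phi₀ e^(−βz) ⇒ phi₁/phi₂ = e^{β(z₂−z₁)} ⇒ β = ln(phi₁/phi₂)/(z₂−z₁)
β = ln(0.27/0.05) / (5.5 − 1.9) = ln(5.4) / 3.6 = 1.6864 / 3.6 = 0.4684 km⁻¹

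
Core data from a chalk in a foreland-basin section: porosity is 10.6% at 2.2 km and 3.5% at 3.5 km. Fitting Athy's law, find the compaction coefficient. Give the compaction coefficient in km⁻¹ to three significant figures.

Athy: phi(d) = phi₀ e^(−kd) ⇒ phi₁/phi₂ = e^{k(d₂−d₁)} ⇒ k = ln(phi₁/phi₂)/(d₂−d₁)
k = ln(0.106/0.035) / (3.5 − 2.2) = ln(3.029) / 1.3 = 1.1081 / 1.3 = 0.8524 km⁻¹

0.852 km⁻¹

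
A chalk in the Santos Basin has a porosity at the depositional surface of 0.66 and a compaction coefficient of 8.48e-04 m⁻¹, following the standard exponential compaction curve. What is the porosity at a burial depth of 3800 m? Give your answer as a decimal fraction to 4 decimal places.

0.0263

Working in km (1 km = 1000 m; c in km⁻¹ = c in m⁻¹ × 1000):
φ = φ₀·exp(−c·d) = 0.66 × exp(−0.848 × 3.8) = 0.66 × exp(−3.222)
  = 0.66 × 0.0399 = 0.0263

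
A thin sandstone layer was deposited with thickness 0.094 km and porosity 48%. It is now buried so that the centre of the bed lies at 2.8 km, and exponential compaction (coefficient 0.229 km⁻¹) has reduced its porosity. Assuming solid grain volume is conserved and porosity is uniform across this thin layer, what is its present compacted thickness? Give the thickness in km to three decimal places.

Porosity at 2.8 km: φ = 0.48·exp(−0.229×2.8) = 0.2528
Solid-volume conservation: h(1−φ) = h₀(1−φ₀) ⇒ h = h₀·(1−φ₀)/(1−φ)
h = 0.094 × (1 − 0.48)/(1 − 0.2528) = 0.094 × 0.6959 = 0.0654 km

0.065 km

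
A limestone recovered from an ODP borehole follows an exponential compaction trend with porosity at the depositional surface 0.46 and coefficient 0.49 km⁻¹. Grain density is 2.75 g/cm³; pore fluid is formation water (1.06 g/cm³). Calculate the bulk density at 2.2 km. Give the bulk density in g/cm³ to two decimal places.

Porosity at depth: n = 0.46·exp(−0.49×2.2) = 0.46×0.3403 = 0.1565
Bulk density: ρ_b = (1−n)ρ_g + n·ρ_f = 0.8435×2.75 + 0.1565×1.06
       = 2.320 + 0.166 = 2.485 g/cm³

2.49 g/cm³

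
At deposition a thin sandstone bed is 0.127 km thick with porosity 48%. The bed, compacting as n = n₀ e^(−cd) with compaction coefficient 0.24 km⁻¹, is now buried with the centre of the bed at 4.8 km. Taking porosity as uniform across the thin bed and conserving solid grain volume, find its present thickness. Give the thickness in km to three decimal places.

Porosity at 4.8 km: n = 0.48·exp(−0.24×4.8) = 0.1517
Solid-volume conservation: h(1−n) = h₀(1−n₀) ⇒ h = h₀·(1−n₀)/(1−n)
h = 0.127 × (1 − 0.48)/(1 − 0.1517) = 0.127 × 0.6130 = 0.0778 km

0.078 km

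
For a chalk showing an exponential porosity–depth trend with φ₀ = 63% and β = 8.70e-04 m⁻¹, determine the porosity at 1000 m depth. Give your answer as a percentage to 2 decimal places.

Working in km (1 km = 1000 m; β in km⁻¹ = β in m⁻¹ × 1000):
φ = φ₀·exp(−β·d) = 0.63 × exp(−0.87 × 1) = 0.63 × exp(−0.87)
  = 0.63 × 0.4190 = 0.2639

26.39%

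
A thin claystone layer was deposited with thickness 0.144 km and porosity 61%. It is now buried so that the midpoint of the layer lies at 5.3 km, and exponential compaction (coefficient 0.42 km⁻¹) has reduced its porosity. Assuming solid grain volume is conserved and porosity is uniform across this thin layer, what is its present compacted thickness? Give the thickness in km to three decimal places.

Porosity at 5.3 km: φ = 0.61·exp(−0.42×5.3) = 0.0659
Solid-volume conservation: h(1−φ) = h₀(1−φ₀) ⇒ h = h₀·(1−φ₀)/(1−φ)
h = 0.144 × (1 − 0.61)/(1 − 0.0659) = 0.144 × 0.4175 = 0.0601 km

0.060 km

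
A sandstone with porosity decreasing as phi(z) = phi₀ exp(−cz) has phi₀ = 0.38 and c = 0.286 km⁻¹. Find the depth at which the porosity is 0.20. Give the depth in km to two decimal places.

2.24 km

Invert Athy's law: z = ln(phi₀/phi) / c
z = ln(0.38/0.2) / 0.286 = ln(1.9) / 0.286 = 0.6419 / 0.286 = 2.244 km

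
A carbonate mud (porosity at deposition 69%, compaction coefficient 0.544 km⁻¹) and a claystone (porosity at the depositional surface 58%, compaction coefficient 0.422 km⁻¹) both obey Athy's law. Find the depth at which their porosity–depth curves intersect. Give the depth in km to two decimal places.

Set n₀ₐ e^(−βₐZ) = n₀ᵦ e^(−βᵦZ) ⇒ ln(n₀ₐ/n₀ᵦ) = (βₐ − βᵦ)·Z
Z = ln(0.69/0.58) / (0.544 − 0.422) = 0.1737 / 0.122 = 1.423 km

1.42 km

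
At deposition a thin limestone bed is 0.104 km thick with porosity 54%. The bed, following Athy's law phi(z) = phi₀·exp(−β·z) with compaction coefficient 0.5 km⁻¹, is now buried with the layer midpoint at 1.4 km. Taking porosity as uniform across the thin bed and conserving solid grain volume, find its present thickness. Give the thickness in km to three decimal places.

0.065 km

Porosity at 1.4 km: phi = 0.54·exp(−0.5×1.4) = 0.2682
Solid-volume conservation: h(1−phi) = h₀(1−phi₀) ⇒ h = h₀·(1−phi₀)/(1−phi)
h = 0.104 × (1 − 0.54)/(1 − 0.2682) = 0.104 × 0.6285 = 0.0654 km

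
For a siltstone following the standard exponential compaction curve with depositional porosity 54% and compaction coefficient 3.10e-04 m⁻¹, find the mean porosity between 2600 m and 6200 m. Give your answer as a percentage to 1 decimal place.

14.5%

Working in km (1 km = 1000 m; k in km⁻¹ = k in m⁻¹ × 1000):
⟨n⟩ = (1/(Z₂−Z₁)) ∫ n₀ e^(−kZ) dZ = n₀·(e^(−k·Z₁) − e^(−k·Z₂)) / (k·(Z₂−Z₁))
e^(−0.31×2.6) = 0.4466; e^(−0.31×6.2) = 0.1463
⟨n⟩ = 0.54 × (0.4466 − 0.1463) / (0.31 × 3.6) = 0.54 × 0.2691 = 0.1453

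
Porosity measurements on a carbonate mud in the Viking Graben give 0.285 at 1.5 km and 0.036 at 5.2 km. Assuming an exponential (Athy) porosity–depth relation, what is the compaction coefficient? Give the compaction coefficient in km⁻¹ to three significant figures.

Athy: n(z) = n₀ e^(−βz) ⇒ n₁/n₂ = e^{β(z₂−z₁)} ⇒ β = ln(n₁/n₂)/(z₂−z₁)
β = ln(0.285/0.036) / (5.2 − 1.5) = ln(7.917) / 3.7 = 2.0690 / 3.7 = 0.5592 km⁻¹

0.559 km⁻¹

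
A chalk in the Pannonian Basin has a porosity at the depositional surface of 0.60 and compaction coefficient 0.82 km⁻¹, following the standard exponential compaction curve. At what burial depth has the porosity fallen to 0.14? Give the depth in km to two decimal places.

1.77 km

Invert Athy's law: d = ln(phi₀/phi) / c
d = ln(0.6/0.14) / 0.82 = ln(4.286) / 0.82 = 1.4553 / 0.82 = 1.775 km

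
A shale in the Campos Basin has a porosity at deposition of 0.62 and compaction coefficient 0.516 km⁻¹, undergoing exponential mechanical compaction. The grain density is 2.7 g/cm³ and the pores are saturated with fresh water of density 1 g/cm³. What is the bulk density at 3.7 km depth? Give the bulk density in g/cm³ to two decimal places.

Porosity at depth: phi = 0.62·exp(−0.516×3.7) = 0.62×0.1482 = 0.0919
Bulk density: ρ_b = (1−phi)ρ_g + phi·ρ_f = 0.9081×2.7 + 0.0919×1
       = 2.452 + 0.092 = 2.544 g/cm³

2.54 g/cm³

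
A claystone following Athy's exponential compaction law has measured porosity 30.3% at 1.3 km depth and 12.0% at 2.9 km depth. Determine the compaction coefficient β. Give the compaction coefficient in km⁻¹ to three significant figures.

0.579 km⁻¹

Athy: φ(Z) = φ₀ e^(−βZ) ⇒ φ₁/φ₂ = e^{β(Z₂−Z₁)} ⇒ β = ln(φ₁/φ₂)/(Z₂−Z₁)
β = ln(0.303/0.12) / (2.9 − 1.3) = ln(2.525) / 1.6 = 0.9262 / 1.6 = 0.5789 km⁻¹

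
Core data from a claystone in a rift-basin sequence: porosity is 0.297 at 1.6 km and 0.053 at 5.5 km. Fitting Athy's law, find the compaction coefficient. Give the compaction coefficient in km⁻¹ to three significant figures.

Athy: n(d) = n₀ e^(−cd) ⇒ n₁/n₂ = e^{c(d₂−d₁)} ⇒ c = ln(n₁/n₂)/(d₂−d₁)
c = ln(0.297/0.053) / (5.5 − 1.6) = ln(5.604) / 3.9 = 1.7234 / 3.9 = 0.4419 km⁻¹

0.442 km⁻¹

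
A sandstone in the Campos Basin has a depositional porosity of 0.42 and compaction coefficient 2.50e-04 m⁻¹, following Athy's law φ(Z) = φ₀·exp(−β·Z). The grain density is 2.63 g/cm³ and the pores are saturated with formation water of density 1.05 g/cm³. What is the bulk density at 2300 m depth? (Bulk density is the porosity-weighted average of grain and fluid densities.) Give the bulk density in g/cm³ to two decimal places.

Working in km (1 km = 1000 m; β in km⁻¹ = β in m⁻¹ × 1000):
Porosity at depth: φ = 0.42·exp(−0.25×2.3) = 0.42×0.5627 = 0.2363
Bulk density: ρ_b = (1−φ)ρ_g + φ·ρ_f = 0.7637×2.63 + 0.2363×1.05
       = 2.008 + 0.248 = 2.257 g/cm³

2.26 g/cm³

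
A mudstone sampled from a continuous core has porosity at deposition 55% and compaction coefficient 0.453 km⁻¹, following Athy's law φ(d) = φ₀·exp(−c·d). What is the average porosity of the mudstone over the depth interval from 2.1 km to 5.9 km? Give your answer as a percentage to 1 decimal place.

10.1%

⟨φ⟩ = (1/(d₂−d₁)) ∫ φ₀ e^(−cd) dd = φ₀·(e^(−c·d₁) − e^(−c·d₂)) / (c·(d₂−d₁))
e^(−0.453×2.1) = 0.3862; e^(−0.453×5.9) = 0.0691
⟨φ⟩ = 0.55 × (0.3862 − 0.0691) / (0.453 × 3.8) = 0.55 × 0.1843 = 0.1013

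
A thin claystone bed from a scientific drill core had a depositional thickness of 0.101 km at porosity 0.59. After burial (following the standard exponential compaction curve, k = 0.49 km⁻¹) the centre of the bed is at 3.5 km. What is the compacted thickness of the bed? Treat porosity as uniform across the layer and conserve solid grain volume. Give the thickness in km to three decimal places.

0.046 km

Porosity at 3.5 km: φ = 0.59·exp(−0.49×3.5) = 0.1062
Solid-volume conservation: h(1−φ) = h₀(1−φ₀) ⇒ h = h₀·(1−φ₀)/(1−φ)
h = 0.101 × (1 − 0.59)/(1 − 0.1062) = 0.101 × 0.4587 = 0.0463 km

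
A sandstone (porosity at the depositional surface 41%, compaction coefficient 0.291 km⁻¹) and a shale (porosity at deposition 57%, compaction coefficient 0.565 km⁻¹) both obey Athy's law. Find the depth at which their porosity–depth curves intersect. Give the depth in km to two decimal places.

1.20 km

Set n₀ₐ e^(−kₐZ) = n₀ᵦ e^(−kᵦZ) ⇒ ln(n₀ₐ/n₀ᵦ) = (kₐ − kᵦ)·Z
Z = ln(0.41/0.57) / (0.291 − 0.565) = -0.3295 / -0.274 = 1.202 km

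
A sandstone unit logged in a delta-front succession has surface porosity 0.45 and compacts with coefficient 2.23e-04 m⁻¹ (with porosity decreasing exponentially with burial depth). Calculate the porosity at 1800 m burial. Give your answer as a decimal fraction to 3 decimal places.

0.301

Working in km (1 km = 1000 m; β in km⁻¹ = β in m⁻¹ × 1000):
phi = phi₀·exp(−β·z) = 0.45 × exp(−0.223 × 1.8) = 0.45 × exp(−0.4014)
  = 0.45 × 0.6694 = 0.3012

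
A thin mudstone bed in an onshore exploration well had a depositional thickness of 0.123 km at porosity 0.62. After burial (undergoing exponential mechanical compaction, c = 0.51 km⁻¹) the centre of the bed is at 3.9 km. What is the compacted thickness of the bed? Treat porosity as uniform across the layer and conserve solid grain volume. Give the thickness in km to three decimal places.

Porosity at 3.9 km: φ = 0.62·exp(−0.51×3.9) = 0.0848
Solid-volume conservation: h(1−φ) = h₀(1−φ₀) ⇒ h = h₀·(1−φ₀)/(1−φ)
h = 0.123 × (1 − 0.62)/(1 − 0.0848) = 0.123 × 0.4152 = 0.0511 km

0.051 km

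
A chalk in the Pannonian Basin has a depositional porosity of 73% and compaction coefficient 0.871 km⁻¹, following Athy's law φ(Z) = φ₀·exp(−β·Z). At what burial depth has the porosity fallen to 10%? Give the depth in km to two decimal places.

2.28 km

Invert Athy's law: Z = ln(φ₀/φ) / β
Z = ln(0.73/0.1) / 0.871 = ln(7.3) / 0.871 = 1.9879 / 0.871 = 2.282 km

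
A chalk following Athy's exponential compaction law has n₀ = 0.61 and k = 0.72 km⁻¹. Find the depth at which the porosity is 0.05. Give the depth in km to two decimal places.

Invert Athy's law: z = ln(n₀/n) / k
z = ln(0.61/0.05) / 0.72 = ln(12.2) / 0.72 = 2.5014 / 0.72 = 3.474 km

3.47 km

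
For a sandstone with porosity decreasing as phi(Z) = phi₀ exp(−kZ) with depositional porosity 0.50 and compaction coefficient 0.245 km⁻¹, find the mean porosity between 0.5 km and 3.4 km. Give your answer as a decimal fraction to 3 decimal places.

0.317

⟨phi⟩ = (1/(Z₂−Z₁)) ∫ phi₀ e^(−kZ) dZ = phi₀·(e^(−k·Z₁) − e^(−k·Z₂)) / (k·(Z₂−Z₁))
e^(−0.245×0.5) = 0.8847; e^(−0.245×3.4) = 0.4347
⟨phi⟩ = 0.5 × (0.8847 − 0.4347) / (0.245 × 2.9) = 0.5 × 0.6333 = 0.3167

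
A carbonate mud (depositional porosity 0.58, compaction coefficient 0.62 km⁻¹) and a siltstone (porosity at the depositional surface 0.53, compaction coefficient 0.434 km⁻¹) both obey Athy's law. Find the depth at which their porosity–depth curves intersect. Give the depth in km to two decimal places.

Set n₀ₐ e^(−kₐd) = n₀ᵦ e^(−kᵦd) ⇒ ln(n₀ₐ/n₀ᵦ) = (kₐ − kᵦ)·d
d = ln(0.58/0.53) / (0.62 − 0.434) = 0.0902 / 0.186 = 0.485 km

0.48 km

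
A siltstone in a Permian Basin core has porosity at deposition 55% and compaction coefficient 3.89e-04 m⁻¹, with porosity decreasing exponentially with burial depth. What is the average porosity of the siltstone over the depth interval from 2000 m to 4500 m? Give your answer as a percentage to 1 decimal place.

16.2%

Working in km (1 km = 1000 m; c in km⁻¹ = c in m⁻¹ × 1000):
⟨φ⟩ = (1/(Z₂−Z₁)) ∫ φ₀ e^(−cZ) dZ = φ₀·(e^(−c·Z₁) − e^(−c·Z₂)) / (c·(Z₂−Z₁))
e^(−0.389×2) = 0.4593; e^(−0.389×4.5) = 0.1737
⟨φ⟩ = 0.55 × (0.4593 − 0.1737) / (0.389 × 2.5) = 0.55 × 0.2937 = 0.1615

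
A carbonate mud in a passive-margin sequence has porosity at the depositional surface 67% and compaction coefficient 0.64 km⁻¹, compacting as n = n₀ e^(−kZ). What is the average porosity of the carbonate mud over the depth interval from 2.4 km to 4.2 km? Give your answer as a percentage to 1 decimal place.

⟨n⟩ = (1/(Z₂−Z₁)) ∫ n₀ e^(−kZ) dZ = n₀·(e^(−k·Z₁) − e^(−k·Z₂)) / (k·(Z₂−Z₁))
e^(−0.64×2.4) = 0.2152; e^(−0.64×4.2) = 0.0680
⟨n⟩ = 0.67 × (0.2152 − 0.0680) / (0.64 × 1.8) = 0.67 × 0.1278 = 0.0856

8.6%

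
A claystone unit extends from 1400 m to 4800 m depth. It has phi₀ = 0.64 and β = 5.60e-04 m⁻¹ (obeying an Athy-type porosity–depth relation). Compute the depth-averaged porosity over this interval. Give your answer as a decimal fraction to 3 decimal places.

0.131

Working in km (1 km = 1000 m; β in km⁻¹ = β in m⁻¹ × 1000):
⟨phi⟩ = (1/(Z₂−Z₁)) ∫ phi₀ e^(−βZ) dZ = phi₀·(e^(−β·Z₁) − e^(−β·Z₂)) / (β·(Z₂−Z₁))
e^(−0.56×1.4) = 0.4566; e^(−0.56×4.8) = 0.0680
⟨phi⟩ = 0.64 × (0.4566 − 0.0680) / (0.56 × 3.4) = 0.64 × 0.2041 = 0.1306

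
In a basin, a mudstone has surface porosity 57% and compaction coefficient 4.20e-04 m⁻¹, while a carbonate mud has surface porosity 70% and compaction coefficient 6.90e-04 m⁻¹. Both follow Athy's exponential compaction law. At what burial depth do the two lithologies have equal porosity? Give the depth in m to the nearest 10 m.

Working in km (1 km = 1000 m; β in km⁻¹ = β in m⁻¹ × 1000):
Set φ₀ₐ e^(−βₐZ) = φ₀ᵦ e^(−βᵦZ) ⇒ ln(φ₀ₐ/φ₀ᵦ) = (βₐ − βᵦ)·Z
Z = ln(0.57/0.7) / (0.42 − 0.69) = -0.2054 / -0.27 = 0.761 km

760 m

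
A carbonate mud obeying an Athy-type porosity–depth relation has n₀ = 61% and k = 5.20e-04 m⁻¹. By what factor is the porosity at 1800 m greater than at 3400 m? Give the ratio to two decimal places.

Working in km (1 km = 1000 m; k in km⁻¹ = k in m⁻¹ × 1000):
n(Z₁)/n(Z₂) = e^(−k·Z₁)/e^(−k·Z₂) = e^{k(Z₂−Z₁)}
= exp(0.52 × 1.6) = exp(0.832) = 2.2979

2.30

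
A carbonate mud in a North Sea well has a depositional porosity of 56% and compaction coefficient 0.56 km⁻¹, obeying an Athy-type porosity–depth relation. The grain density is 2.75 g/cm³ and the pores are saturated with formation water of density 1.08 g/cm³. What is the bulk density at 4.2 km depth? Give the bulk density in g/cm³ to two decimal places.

Porosity at depth: φ = 0.56·exp(−0.56×4.2) = 0.56×0.0952 = 0.0533
Bulk density: ρ_b = (1−φ)ρ_g + φ·ρ_f = 0.9467×2.75 + 0.0533×1.08
       = 2.603 + 0.058 = 2.661 g/cm³

2.66 g/cm³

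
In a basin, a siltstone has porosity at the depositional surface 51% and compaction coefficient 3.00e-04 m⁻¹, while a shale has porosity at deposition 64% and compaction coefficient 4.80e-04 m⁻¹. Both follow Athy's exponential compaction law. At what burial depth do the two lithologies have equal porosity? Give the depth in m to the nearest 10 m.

1260 m

Working in km (1 km = 1000 m; β in km⁻¹ = β in m⁻¹ × 1000):
Set n₀ₐ e^(−βₐZ) = n₀ᵦ e^(−βᵦZ) ⇒ ln(n₀ₐ/n₀ᵦ) = (βₐ − βᵦ)·Z
Z = ln(0.51/0.64) / (0.3 − 0.48) = -0.2271 / -0.18 = 1.261 km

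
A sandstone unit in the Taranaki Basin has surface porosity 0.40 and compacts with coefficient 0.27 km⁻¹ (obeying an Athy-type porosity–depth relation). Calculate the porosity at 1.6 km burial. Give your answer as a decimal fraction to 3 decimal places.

0.260

φ = φ₀·exp(−c·z) = 0.4 × exp(−0.27 × 1.6) = 0.4 × exp(−0.432)
  = 0.4 × 0.6492 = 0.2597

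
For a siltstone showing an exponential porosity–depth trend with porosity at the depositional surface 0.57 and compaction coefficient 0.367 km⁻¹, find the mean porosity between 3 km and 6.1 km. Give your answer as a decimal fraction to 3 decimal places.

⟨phi⟩ = (1/(d₂−d₁)) ∫ phi₀ e^(−kd) dd = phi₀·(e^(−k·d₁) − e^(−k·d₂)) / (k·(d₂−d₁))
e^(−0.367×3) = 0.3325; e^(−0.367×6.1) = 0.1066
⟨phi⟩ = 0.57 × (0.3325 − 0.1066) / (0.367 × 3.1) = 0.57 × 0.1986 = 0.1132

0.113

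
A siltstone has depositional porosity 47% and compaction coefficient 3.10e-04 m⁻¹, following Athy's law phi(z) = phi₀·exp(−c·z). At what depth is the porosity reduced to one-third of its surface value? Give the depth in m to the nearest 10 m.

Working in km (1 km = 1000 m; c in km⁻¹ = c in m⁻¹ × 1000):
phi/phi₀ = 1/3 ⇒ exp(−c·z) = 1/3 ⇒ z = ln(3) / c
z = 1.0986 / 0.31 = 3.544 km

3540 m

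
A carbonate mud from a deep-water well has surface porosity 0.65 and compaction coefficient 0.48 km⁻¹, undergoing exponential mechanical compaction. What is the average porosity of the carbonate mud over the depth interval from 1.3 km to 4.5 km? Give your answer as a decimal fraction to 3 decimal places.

0.178

⟨n⟩ = (1/(Z₂−Z₁)) ∫ n₀ e^(−kZ) dZ = n₀·(e^(−k·Z₁) − e^(−k·Z₂)) / (k·(Z₂−Z₁))
e^(−0.48×1.3) = 0.5358; e^(−0.48×4.5) = 0.1153
⟨n⟩ = 0.65 × (0.5358 − 0.1153) / (0.48 × 3.2) = 0.65 × 0.2737 = 0.1779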